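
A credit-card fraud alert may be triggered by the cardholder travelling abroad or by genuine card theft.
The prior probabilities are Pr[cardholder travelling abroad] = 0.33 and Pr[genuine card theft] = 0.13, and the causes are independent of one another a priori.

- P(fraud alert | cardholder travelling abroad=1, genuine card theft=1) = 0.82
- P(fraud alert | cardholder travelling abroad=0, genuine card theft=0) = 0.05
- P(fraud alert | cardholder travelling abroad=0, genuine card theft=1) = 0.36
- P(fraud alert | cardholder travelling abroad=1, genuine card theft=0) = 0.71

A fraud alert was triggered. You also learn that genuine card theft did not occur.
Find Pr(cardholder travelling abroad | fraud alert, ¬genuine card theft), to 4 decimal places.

Pr(cardholder travelling abroad | fraud alert, ¬genuine card theft) ≈ 0.8749

For the numerator, keep only cardholder travelling abroad=true terms: 0.71*0.33 = 0.234300
Normalizer over all consistent configurations: 0.05*0.67 + 0.71*0.33 = 0.267800
Posterior = 0.234300 / 0.267800 ≈ 0.8749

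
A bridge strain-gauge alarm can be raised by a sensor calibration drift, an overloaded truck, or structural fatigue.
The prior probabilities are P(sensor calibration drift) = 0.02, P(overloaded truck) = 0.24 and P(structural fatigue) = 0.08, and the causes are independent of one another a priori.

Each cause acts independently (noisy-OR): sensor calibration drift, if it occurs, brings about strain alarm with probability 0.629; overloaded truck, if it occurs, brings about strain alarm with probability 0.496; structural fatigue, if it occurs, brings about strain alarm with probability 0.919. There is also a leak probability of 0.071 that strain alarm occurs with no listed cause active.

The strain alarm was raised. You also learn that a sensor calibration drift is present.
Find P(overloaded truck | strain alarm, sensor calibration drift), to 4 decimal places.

P(overloaded truck | strain alarm, sensor calibration drift) ≈ 0.2802

Under noisy-OR, P(strain alarm | causes) = 1 − (1−0.071)·∏(1−qᵢ) over the active causes.
Weight on overloaded truck=true, given the evidence: 0.182445 + 0.018930 = 0.201375
Denominator P(strain alarm | sensor calibration drift): 0.655341*0.76*0.92 + 0.972083*0.76*0.08 + 0.826292*0.24*0.92 + 0.98593*0.24*0.08 = 0.718692
P(overloaded truck | strain alarm, sensor calibration drift) = 0.201375/0.718692 ≈ 0.2802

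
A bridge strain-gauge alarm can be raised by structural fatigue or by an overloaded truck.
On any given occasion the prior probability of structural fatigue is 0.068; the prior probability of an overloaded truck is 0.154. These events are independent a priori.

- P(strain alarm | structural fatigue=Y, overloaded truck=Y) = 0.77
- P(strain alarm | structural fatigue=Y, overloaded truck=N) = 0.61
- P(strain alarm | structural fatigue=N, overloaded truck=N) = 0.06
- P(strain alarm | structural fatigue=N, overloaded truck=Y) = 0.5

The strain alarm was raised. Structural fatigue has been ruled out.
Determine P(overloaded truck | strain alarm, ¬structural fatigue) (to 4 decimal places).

P(overloaded truck | strain alarm, ¬structural fatigue) ≈ 0.6027

P(strain alarm | ¬structural fatigue) = 0.06*0.846 + 0.5*0.154 = 0.050760 + 0.077000 = 0.127760
Of this, 0.077000 comes from 0.5*0.154 (the overloaded truck=true cases).
So P(overloaded truck | strain alarm, ¬structural fatigue) = 0.077000/0.127760 ≈ 0.6027.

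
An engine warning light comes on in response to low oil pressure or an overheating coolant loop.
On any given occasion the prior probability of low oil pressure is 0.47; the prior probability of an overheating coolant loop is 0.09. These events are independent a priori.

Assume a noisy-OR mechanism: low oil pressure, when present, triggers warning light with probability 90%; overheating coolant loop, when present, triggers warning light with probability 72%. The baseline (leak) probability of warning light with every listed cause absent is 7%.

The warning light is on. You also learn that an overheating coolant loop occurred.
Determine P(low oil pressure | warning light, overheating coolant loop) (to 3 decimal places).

P(low oil pressure | warning light, overheating coolant loop) ≈ 0.539

Under noisy-OR, P(warning light | causes) = 1 − (1−0.07)·∏(1−qᵢ) over the active causes.
Enumerate both values of low oil pressure and weight by the priors:
  P(warning light | overheating coolant loop) = 0.7396*0.53 + 0.97396*0.47
        = 0.391988 + 0.457761 = 0.849749
The terms with low oil pressure present sum to 0.457761, so
  P(low oil pressure | warning light, overheating coolant loop) = 0.457761 / 0.849749 ≈ 0.539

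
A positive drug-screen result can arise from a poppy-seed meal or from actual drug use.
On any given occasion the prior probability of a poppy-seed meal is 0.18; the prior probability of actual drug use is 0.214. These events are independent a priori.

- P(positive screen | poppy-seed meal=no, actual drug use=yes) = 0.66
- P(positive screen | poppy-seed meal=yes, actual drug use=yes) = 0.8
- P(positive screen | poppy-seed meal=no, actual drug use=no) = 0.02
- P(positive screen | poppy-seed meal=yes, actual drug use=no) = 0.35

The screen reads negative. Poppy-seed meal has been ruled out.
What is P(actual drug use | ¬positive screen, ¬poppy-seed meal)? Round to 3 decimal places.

P(actual drug use | ¬positive screen, ¬poppy-seed meal) ≈ 0.086

Numerator (weight on configurations with actual drug use): 0.34*0.214 = 0.072760
The normalizing constant is 0.98*0.786 + 0.34*0.214 = 0.843040
P(actual drug use | ¬positive screen, ¬poppy-seed meal) = 0.072760/0.843040 ≈ 0.086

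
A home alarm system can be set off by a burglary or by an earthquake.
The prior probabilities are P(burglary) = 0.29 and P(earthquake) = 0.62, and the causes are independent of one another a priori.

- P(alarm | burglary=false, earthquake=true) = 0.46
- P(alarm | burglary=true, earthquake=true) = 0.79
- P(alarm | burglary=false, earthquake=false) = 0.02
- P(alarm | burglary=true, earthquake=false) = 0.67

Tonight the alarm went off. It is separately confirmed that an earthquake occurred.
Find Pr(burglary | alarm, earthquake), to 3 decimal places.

P(alarm | earthquake) = 0.46*0.71 + 0.79*0.29 = 0.326600 + 0.229100 = 0.555700
The burglary-present share is 0.79*0.29 = 0.229100.
Hence the posterior is 0.229100/0.555700 ≈ 0.412.

Pr(burglary | alarm, earthquake) ≈ 0.412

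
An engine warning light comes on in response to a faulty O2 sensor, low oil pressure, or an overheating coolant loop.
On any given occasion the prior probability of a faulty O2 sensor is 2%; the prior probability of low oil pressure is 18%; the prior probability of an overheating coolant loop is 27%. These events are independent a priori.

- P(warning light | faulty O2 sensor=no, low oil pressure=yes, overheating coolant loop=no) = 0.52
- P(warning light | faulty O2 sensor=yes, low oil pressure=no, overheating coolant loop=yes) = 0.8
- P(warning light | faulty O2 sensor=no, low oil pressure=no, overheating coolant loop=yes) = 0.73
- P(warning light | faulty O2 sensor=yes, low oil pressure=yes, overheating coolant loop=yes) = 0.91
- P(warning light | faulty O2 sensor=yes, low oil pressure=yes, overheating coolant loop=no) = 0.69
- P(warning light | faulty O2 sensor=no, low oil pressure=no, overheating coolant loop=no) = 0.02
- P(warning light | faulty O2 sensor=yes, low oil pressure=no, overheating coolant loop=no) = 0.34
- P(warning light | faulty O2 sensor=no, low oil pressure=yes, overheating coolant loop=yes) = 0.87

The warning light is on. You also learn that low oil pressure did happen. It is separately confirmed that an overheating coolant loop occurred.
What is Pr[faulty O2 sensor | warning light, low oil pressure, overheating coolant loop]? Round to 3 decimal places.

Pr[faulty O2 sensor | warning light, low oil pressure, overheating coolant loop] ≈ 0.021

P(warning light | low oil pressure, overheating coolant loop) = 0.87·0.98 + 0.91·0.02 = 0.852600 + 0.018200 = 0.870800
Restricting to configurations with faulty O2 sensor present: 0.91·0.02 = 0.018200.
So P(faulty O2 sensor | warning light, low oil pressure, overheating coolant loop) = 0.018200/0.870800 ≈ 0.021.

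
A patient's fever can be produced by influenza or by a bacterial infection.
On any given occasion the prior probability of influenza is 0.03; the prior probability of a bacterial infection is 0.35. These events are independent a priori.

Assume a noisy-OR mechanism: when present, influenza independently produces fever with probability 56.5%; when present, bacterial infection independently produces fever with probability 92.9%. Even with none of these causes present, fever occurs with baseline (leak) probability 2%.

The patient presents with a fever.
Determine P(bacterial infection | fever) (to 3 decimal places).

Under noisy-OR, P(fever | causes) = 1 − (1−0.02)·∏(1−qᵢ) over the active causes.
Weight on bacterial infection=true, given the evidence: 0.315878 + 0.010182 = 0.326060
Normalizer over all consistent configurations: 0.02*0.97*0.65 + 0.93042*0.97*0.35 + 0.5737*0.03*0.65 + 0.969733*0.03*0.35 = 0.349857
Posterior = 0.326060 / 0.349857 ≈ 0.932

P(bacterial infection | fever) ≈ 0.932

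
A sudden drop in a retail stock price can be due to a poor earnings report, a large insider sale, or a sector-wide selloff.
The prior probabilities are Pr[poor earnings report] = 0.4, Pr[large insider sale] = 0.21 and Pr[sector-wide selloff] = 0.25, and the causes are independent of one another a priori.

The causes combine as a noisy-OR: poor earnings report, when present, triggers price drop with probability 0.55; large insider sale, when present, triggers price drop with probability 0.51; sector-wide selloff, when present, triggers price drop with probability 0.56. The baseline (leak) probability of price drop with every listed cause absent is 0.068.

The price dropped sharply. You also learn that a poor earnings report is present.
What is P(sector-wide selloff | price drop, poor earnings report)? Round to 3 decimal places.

Under noisy-OR, P(price drop | causes) = 1 − (1−0.068)·∏(1−qᵢ) over the active causes.
Numerator (weight on configurations with sector-wide selloff): 0.161054 + 0.047753 = 0.208807
Denominator P(price drop | poor earnings report): 0.5806·0.79·0.75 + 0.815464·0.79·0.25 + 0.794494·0.21·0.75 + 0.909577·0.21·0.25 = 0.677946
Posterior = 0.208807 / 0.677946 ≈ 0.308

P(sector-wide selloff | price drop, poor earnings report) ≈ 0.308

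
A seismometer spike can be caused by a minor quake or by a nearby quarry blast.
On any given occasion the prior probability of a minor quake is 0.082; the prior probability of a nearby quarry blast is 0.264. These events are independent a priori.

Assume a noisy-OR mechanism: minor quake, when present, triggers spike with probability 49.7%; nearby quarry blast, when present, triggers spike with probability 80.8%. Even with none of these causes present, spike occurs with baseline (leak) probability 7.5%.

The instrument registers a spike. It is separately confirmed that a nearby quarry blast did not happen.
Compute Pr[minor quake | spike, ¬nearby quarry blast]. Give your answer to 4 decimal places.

Pr[minor quake | spike, ¬nearby quarry blast] ≈ 0.3891

Under noisy-OR, P(spike | causes) = 1 − (1−0.075)·∏(1−qᵢ) over the active causes.
P(spike | ¬nearby quarry blast) = 0.075*0.918 + 0.534725*0.082 = 0.068850 + 0.043847 = 0.112697
Of this, 0.043847 comes from 0.534725*0.082 (the minor quake=true cases).
P(minor quake | spike, ¬nearby quarry blast) = 0.043847 / 0.112697 ≈ 0.3891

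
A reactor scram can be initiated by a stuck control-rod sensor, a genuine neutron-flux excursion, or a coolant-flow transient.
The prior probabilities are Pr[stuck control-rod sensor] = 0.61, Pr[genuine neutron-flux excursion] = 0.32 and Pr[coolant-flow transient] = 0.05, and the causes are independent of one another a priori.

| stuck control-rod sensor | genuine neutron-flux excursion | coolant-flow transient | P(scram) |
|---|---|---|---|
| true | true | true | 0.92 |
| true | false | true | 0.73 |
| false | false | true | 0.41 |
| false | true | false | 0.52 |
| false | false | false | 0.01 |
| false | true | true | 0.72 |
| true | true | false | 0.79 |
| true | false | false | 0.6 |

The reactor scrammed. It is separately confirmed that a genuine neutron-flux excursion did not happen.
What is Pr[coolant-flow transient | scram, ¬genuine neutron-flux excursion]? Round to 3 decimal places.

Pr[coolant-flow transient | scram, ¬genuine neutron-flux excursion] ≈ 0.079

P(scram | ¬genuine neutron-flux excursion) = 0.01×0.39×0.95 + 0.41×0.39×0.05 + 0.6×0.61×0.95 + 0.73×0.61×0.05 = 0.003705 + 0.007995 + 0.347700 + 0.022265 = 0.381665
The coolant-flow transient-present share is 0.007995 + 0.022265 = 0.030260.
P(coolant-flow transient | scram, ¬genuine neutron-flux excursion) = 0.030260 / 0.381665 ≈ 0.079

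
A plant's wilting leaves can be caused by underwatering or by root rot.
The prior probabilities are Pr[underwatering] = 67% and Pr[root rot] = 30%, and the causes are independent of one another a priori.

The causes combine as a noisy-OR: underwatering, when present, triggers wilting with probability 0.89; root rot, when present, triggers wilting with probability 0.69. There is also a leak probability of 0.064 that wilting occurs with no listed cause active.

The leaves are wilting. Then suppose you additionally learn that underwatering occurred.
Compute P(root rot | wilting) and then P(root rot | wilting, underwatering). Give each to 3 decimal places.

Under noisy-OR, P(wilting | causes) = 1 − (1−0.064)·∏(1−qᵢ) over the active causes.
Weight on root rot=true, given the evidence: 0.070274 + 0.194584 = 0.264858
Normalizer over all consistent configurations: 0.064*0.33*0.7 + 0.70984*0.33*0.3 + 0.89704*0.67*0.7 + 0.968082*0.67*0.3 = 0.700354
Posterior = 0.264858 / 0.700354 ≈ 0.378

Now condition on the additional information:
P(wilting | underwatering) = 0.89704·0.7 + 0.968082·0.3 = 0.627928 + 0.290425 = 0.918353
Of this, 0.290425 comes from 0.968082·0.3 (the root rot=true cases).
Hence the posterior is 0.290425/0.918353 ≈ 0.316.
Conditioning on underwatering lowers the posterior on root rot: the classic explaining-away effect in a common-effect structure.

P(root rot | wilting) ≈ 0.378; P(root rot | wilting, underwatering) ≈ 0.316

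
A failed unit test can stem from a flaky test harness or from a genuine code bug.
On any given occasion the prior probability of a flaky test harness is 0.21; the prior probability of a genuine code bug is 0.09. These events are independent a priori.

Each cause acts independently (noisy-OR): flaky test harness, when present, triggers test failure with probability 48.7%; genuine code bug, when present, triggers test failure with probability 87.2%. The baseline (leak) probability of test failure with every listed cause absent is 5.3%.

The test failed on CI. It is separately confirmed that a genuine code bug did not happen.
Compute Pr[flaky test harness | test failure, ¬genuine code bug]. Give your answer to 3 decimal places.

Under noisy-OR, P(test failure | causes) = 1 − (1−0.053)·∏(1−qᵢ) over the active causes.
P(test failure | ¬genuine code bug) = 0.053·0.79 + 0.514189·0.21 = 0.041870 + 0.107980 = 0.149850
Of this, 0.107980 comes from 0.514189·0.21 (the flaky test harness=true cases).
So P(flaky test harness | test failure, ¬genuine code bug) = 0.107980/0.149850 ≈ 0.721.

Pr[flaky test harness | test failure, ¬genuine code bug] ≈ 0.721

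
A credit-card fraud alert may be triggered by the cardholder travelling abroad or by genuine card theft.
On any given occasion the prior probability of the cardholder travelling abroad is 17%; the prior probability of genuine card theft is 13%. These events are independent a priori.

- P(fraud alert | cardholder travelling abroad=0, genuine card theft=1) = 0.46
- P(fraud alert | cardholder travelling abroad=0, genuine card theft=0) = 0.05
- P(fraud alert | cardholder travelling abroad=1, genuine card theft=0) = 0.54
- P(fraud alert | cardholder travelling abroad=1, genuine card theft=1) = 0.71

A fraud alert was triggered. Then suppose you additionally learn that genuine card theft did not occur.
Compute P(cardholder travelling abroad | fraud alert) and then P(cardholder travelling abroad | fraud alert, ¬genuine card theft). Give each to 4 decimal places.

P(cardholder travelling abroad | fraud alert) ≈ 0.5271; P(cardholder travelling abroad | fraud alert, ¬genuine card theft) ≈ 0.6887

Weight on cardholder travelling abroad=true, given the evidence: 0.079866 + 0.015691 = 0.095557
Normalizer over all consistent configurations: 0.05*0.83*0.87 + 0.46*0.83*0.13 + 0.54*0.17*0.87 + 0.71*0.17*0.13 = 0.181296
Posterior = 0.095557 / 0.181296 ≈ 0.5271

Now condition on the additional information:
P(fraud alert | ¬genuine card theft) = 0.05*0.83 + 0.54*0.17 = 0.041500 + 0.091800 = 0.133300
Of this, 0.091800 comes from 0.54*0.17 (the cardholder travelling abroad=true cases).
So P(cardholder travelling abroad | fraud alert, ¬genuine card theft) = 0.091800/0.133300 ≈ 0.6887.
With genuine card theft excluded, cardholder travelling abroad must carry more of the explanatory weight for the fraud alert.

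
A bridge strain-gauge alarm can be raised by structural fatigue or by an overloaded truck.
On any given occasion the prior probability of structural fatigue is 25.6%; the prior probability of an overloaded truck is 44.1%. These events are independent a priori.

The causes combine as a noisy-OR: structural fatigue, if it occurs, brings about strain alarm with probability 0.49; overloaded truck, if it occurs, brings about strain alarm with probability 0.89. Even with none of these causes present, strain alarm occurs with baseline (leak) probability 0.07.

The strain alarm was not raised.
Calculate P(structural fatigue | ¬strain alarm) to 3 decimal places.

Under noisy-OR, P(strain alarm | causes) = 1 − (1−0.07)·∏(1−qᵢ) over the active causes.
P(¬strain alarm) = 0.93*0.744*0.559 + 0.1023*0.744*0.441 + 0.4743*0.256*0.559 + 0.052173*0.256*0.441 = 0.386783 + 0.033565 + 0.067874 + 0.005890 = 0.494112
Of this, 0.073764 comes from 0.067874 + 0.005890 (the structural fatigue=true cases).
So P(structural fatigue | ¬strain alarm) = 0.073764/0.494112 ≈ 0.149.

P(structural fatigue | ¬strain alarm) ≈ 0.149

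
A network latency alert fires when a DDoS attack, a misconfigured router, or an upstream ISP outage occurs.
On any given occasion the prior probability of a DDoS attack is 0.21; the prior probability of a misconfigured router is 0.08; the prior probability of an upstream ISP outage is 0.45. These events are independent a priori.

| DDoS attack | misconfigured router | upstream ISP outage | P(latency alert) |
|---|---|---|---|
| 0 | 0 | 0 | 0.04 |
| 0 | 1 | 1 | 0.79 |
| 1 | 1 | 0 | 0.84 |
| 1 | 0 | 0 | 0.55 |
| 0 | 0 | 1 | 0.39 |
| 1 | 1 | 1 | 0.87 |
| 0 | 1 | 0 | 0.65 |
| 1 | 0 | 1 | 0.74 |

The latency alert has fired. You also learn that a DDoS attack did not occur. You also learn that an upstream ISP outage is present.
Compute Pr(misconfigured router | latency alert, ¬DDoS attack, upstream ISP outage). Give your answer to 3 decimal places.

P(latency alert | ¬DDoS attack, upstream ISP outage) = 0.39×0.92 + 0.79×0.08 = 0.358800 + 0.063200 = 0.422000
Of this, 0.063200 comes from 0.79×0.08 (the misconfigured router=true cases).
So P(misconfigured router | latency alert, ¬DDoS attack, upstream ISP outage) = 0.063200/0.422000 ≈ 0.150.

Pr(misconfigured router | latency alert, ¬DDoS attack, upstream ISP outage) ≈ 0.150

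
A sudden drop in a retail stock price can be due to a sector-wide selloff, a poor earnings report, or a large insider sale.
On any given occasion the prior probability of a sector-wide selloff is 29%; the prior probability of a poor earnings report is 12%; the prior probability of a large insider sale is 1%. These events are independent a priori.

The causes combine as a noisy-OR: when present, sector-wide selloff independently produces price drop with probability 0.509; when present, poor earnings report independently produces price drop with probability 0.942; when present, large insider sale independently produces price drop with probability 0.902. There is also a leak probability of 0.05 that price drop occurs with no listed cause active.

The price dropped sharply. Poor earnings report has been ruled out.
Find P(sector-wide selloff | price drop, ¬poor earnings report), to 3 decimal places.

Under noisy-OR, P(price drop | causes) = 1 − (1−0.05)·∏(1−qᵢ) over the active causes.
P(price drop | ¬poor earnings report) = 0.05*0.71*0.99 + 0.9069*0.71*0.01 + 0.53355*0.29*0.99 + 0.954288*0.29*0.01 = 0.035145 + 0.006439 + 0.153182 + 0.002767 = 0.197533
Of this, 0.155949 comes from 0.153182 + 0.002767 (the sector-wide selloff=true cases).
Hence the posterior is 0.155949/0.197533 ≈ 0.789.

P(sector-wide selloff | price drop, ¬poor earnings report) ≈ 0.789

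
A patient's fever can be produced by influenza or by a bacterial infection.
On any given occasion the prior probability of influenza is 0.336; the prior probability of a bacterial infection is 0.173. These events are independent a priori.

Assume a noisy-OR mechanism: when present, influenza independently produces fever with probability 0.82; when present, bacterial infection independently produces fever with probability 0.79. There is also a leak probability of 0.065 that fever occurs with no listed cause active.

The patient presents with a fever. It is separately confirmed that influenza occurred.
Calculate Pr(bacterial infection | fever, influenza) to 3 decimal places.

Pr(bacterial infection | fever, influenza) ≈ 0.195

Under noisy-OR, P(fever | causes) = 1 − (1−0.065)·∏(1−qᵢ) over the active causes.
Numerator (weight on configurations with bacterial infection): 0.964657×0.173 = 0.166886
Normalizer over all consistent configurations: 0.8317×0.827 + 0.964657×0.173 = 0.854702
P(bacterial infection | fever, influenza) = 0.166886/0.854702 ≈ 0.195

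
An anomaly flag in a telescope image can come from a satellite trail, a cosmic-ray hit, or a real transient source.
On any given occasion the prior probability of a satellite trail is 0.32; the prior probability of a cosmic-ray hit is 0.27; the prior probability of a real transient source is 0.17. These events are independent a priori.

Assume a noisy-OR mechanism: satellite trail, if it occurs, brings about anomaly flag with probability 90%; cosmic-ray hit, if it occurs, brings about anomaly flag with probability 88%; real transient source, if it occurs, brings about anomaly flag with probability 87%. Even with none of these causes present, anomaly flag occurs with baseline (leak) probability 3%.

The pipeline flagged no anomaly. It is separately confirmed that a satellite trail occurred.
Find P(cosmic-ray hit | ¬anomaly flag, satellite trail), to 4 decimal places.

Under noisy-OR, P(anomaly flag | causes) = 1 − (1−0.03)·∏(1−qᵢ) over the active causes.
Numerator (weight on configurations with cosmic-ray hit): 0.002609 + 0.000069 = 0.002678
The normalizing constant is 0.097·0.73·0.83 + 0.01261·0.73·0.17 + 0.01164·0.27·0.83 + 0.001513·0.27·0.17 = 0.063015
Posterior = 0.002678 / 0.063015 ≈ 0.0425

P(cosmic-ray hit | ¬anomaly flag, satellite trail) ≈ 0.0425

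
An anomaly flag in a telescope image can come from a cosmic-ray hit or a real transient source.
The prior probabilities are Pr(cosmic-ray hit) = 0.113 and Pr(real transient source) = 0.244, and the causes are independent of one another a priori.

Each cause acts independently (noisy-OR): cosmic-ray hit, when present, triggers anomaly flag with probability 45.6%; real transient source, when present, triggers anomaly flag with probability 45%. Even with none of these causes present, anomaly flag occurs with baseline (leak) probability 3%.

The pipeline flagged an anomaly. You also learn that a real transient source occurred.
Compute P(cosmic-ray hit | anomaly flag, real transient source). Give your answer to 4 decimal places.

P(cosmic-ray hit | anomaly flag, real transient source) ≈ 0.1624

Under noisy-OR, P(anomaly flag | causes) = 1 − (1−0.03)·∏(1−qᵢ) over the active causes.
By total probability over both values of cosmic-ray hit:
  P(anomaly flag | real transient source) = 0.4665×0.887 + 0.709776×0.113
        = 0.413786 + 0.080205 = 0.493991
Keeping only the cosmic-ray hit-present terms gives 0.080205, so
  P(cosmic-ray hit | anomaly flag, real transient source) = 0.080205 / 0.493991 ≈ 0.1624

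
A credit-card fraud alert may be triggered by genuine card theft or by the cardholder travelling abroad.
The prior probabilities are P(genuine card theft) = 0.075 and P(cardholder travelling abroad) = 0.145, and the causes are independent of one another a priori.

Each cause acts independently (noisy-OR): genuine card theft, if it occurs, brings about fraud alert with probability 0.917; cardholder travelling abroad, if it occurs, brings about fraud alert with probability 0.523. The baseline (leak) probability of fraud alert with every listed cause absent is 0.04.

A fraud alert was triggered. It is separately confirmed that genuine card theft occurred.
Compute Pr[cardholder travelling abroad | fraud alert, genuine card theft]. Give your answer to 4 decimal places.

Pr[cardholder travelling abroad | fraud alert, genuine card theft] ≈ 0.1506

Under noisy-OR, P(fraud alert | causes) = 1 − (1−0.04)·∏(1−qᵢ) over the active causes.
P(fraud alert | genuine card theft) = 0.92032·0.855 + 0.961993·0.145 = 0.786874 + 0.139489 = 0.926363
Of this, 0.139489 comes from 0.961993·0.145 (the cardholder travelling abroad=true cases).
P(cardholder travelling abroad | fraud alert, genuine card theft) = 0.139489 / 0.926363 ≈ 0.1506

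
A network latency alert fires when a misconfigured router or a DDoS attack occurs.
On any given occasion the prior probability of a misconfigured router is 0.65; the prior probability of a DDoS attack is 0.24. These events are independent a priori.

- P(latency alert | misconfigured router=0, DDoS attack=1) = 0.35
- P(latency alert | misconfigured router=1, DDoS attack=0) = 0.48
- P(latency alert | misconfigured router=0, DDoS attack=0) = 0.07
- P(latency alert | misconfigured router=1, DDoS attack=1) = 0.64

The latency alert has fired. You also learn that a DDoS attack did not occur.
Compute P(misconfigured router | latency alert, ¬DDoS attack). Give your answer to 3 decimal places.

P(latency alert | ¬DDoS attack) = 0.07*0.35 + 0.48*0.65 = 0.024500 + 0.312000 = 0.336500
The misconfigured router-present share is 0.48*0.65 = 0.312000.
Hence the posterior is 0.312000/0.336500 ≈ 0.927.

P(misconfigured router | latency alert, ¬DDoS attack) ≈ 0.927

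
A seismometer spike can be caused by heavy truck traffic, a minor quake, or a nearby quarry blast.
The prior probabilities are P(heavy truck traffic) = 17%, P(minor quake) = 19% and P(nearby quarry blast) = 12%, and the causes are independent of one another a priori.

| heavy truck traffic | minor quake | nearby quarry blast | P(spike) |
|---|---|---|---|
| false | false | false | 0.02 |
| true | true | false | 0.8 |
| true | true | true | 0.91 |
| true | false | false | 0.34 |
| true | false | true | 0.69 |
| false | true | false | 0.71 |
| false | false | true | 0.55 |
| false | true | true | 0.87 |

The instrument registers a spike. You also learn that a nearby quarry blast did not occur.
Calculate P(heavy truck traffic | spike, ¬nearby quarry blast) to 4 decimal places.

P(heavy truck traffic | spike, ¬nearby quarry blast) ≈ 0.3668

Sum P(spike|·) weighted by the priors over the 4 (heavy truck traffic, minor quake) configurations:
  P(spike | ¬nearby quarry blast) = 0.02·0.83·0.81 + 0.71·0.83·0.19 + 0.34·0.17·0.81 + 0.8·0.17·0.19
        = 0.013446 + 0.111967 + 0.046818 + 0.025840 = 0.198071
Configurations with heavy truck traffic contribute 0.072658, so
  P(heavy truck traffic | spike, ¬nearby quarry blast) = 0.072658 / 0.198071 ≈ 0.3668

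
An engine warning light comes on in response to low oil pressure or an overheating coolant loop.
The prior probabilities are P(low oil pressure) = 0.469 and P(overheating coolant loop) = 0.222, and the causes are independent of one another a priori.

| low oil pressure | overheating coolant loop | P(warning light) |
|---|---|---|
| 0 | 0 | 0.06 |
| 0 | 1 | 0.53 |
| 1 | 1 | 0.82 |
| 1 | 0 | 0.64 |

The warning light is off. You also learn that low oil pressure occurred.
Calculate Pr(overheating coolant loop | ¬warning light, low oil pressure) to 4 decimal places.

Sum P(¬warning light|·) weighted by the priors over both values of overheating coolant loop:
  P(¬warning light | low oil pressure) = 0.36*0.778 + 0.18*0.222
        = 0.280080 + 0.039960 = 0.320040
The terms with overheating coolant loop present sum to 0.039960, so
  P(overheating coolant loop | ¬warning light, low oil pressure) = 0.039960 / 0.320040 ≈ 0.1249

Pr(overheating coolant loop | ¬warning light, low oil pressure) ≈ 0.1249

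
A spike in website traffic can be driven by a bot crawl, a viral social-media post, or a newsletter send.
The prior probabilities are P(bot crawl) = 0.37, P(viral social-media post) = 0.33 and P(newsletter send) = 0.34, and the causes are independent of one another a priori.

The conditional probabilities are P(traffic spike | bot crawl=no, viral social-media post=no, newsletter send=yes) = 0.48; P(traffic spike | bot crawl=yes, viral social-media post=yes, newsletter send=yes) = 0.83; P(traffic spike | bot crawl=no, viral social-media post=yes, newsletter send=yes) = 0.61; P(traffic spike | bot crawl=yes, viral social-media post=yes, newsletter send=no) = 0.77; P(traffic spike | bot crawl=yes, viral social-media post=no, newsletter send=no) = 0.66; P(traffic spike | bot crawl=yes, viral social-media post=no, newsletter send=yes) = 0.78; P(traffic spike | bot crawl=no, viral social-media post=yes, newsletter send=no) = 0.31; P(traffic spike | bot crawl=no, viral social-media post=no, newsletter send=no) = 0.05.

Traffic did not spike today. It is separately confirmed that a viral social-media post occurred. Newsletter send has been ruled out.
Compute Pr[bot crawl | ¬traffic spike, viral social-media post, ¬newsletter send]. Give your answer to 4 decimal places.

Pr[bot crawl | ¬traffic spike, viral social-media post, ¬newsletter send] ≈ 0.1637

Sum P(¬traffic spike|·) weighted by the priors over both values of bot crawl:
  P(¬traffic spike | viral social-media post, ¬newsletter send) = 0.69*0.63 + 0.23*0.37
        = 0.434700 + 0.085100 = 0.519800
Configurations with bot crawl contribute 0.085100, so
  P(bot crawl | ¬traffic spike, viral social-media post, ¬newsletter send) = 0.085100 / 0.519800 ≈ 0.1637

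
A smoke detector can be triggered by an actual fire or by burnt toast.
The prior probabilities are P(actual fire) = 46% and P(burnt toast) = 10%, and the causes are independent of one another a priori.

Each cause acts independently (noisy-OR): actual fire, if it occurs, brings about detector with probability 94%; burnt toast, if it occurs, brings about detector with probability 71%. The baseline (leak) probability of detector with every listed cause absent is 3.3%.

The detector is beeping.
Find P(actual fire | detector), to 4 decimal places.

Under noisy-OR, P(detector | causes) = 1 − (1−0.033)·∏(1−qᵢ) over the active causes.
P(detector) = 0.033*0.54*0.9 + 0.71957*0.54*0.1 + 0.94198*0.46*0.9 + 0.983174*0.46*0.1 = 0.016038 + 0.038857 + 0.389980 + 0.045226 = 0.490101
Of this, 0.435206 comes from 0.389980 + 0.045226 (the actual fire=true cases).
So P(actual fire | detector) = 0.435206/0.490101 ≈ 0.8880.

P(actual fire | detector) ≈ 0.8880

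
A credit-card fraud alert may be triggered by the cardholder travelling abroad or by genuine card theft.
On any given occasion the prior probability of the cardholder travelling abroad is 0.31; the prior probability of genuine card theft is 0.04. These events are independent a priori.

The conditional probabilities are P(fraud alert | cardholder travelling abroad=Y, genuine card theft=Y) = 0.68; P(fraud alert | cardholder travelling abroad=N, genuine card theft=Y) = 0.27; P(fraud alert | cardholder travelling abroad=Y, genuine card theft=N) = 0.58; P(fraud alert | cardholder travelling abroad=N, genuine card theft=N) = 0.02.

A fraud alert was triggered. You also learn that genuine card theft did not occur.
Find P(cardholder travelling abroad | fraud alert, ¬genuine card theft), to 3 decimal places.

P(cardholder travelling abroad | fraud alert, ¬genuine card theft) ≈ 0.929

Sum P(fraud alert|·) weighted by the priors over both values of cardholder travelling abroad:
  P(fraud alert | ¬genuine card theft) = 0.02*0.69 + 0.58*0.31
        = 0.013800 + 0.179800 = 0.193600
The terms with cardholder travelling abroad present sum to 0.179800, so
  P(cardholder travelling abroad | fraud alert, ¬genuine card theft) = 0.179800 / 0.193600 ≈ 0.929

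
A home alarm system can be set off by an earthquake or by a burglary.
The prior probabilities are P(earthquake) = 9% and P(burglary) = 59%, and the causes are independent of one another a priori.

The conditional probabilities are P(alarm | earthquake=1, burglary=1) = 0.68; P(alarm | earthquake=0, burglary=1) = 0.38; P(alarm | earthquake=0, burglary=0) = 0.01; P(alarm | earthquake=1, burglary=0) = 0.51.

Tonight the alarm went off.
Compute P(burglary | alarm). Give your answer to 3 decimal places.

P(burglary | alarm) ≈ 0.914

Weight on burglary=true, given the evidence: 0.204022 + 0.036108 = 0.240130
Denominator P(alarm): 0.01×0.91×0.41 + 0.38×0.91×0.59 + 0.51×0.09×0.41 + 0.68×0.09×0.59 = 0.262680
P(burglary | alarm) = 0.240130/0.262680 ≈ 0.914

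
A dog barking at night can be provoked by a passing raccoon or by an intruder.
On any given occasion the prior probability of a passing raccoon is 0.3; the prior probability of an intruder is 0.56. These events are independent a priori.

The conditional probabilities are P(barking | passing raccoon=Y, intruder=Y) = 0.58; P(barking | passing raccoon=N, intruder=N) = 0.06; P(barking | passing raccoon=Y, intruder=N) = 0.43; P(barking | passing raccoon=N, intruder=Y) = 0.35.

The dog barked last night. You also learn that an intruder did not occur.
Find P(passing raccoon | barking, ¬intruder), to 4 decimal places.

P(passing raccoon | barking, ¬intruder) ≈ 0.7544

Sum P(barking|·) weighted by the priors over both values of passing raccoon:
  P(barking | ¬intruder) = 0.06·0.7 + 0.43·0.3
        = 0.042000 + 0.129000 = 0.171000
Keeping only the passing raccoon-present terms gives 0.129000, so
  P(passing raccoon | barking, ¬intruder) = 0.129000 / 0.171000 ≈ 0.7544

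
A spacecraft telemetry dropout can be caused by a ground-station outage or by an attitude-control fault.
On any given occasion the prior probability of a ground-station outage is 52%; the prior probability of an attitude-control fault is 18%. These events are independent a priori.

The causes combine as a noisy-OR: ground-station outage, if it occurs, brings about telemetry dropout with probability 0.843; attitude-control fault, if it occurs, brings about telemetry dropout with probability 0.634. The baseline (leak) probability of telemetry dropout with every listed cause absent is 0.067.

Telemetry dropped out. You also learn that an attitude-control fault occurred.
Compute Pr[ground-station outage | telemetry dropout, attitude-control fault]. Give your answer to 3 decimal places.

Under noisy-OR, P(telemetry dropout | causes) = 1 − (1−0.067)·∏(1−qᵢ) over the active causes.
By total probability over both values of ground-station outage:
  P(telemetry dropout | attitude-control fault) = 0.658522·0.48 + 0.946388·0.52
        = 0.316091 + 0.492122 = 0.808213
Keeping only the ground-station outage-present terms gives 0.492122, so
  P(ground-station outage | telemetry dropout, attitude-control fault) = 0.492122 / 0.808213 ≈ 0.609

Pr[ground-station outage | telemetry dropout, attitude-control fault] ≈ 0.609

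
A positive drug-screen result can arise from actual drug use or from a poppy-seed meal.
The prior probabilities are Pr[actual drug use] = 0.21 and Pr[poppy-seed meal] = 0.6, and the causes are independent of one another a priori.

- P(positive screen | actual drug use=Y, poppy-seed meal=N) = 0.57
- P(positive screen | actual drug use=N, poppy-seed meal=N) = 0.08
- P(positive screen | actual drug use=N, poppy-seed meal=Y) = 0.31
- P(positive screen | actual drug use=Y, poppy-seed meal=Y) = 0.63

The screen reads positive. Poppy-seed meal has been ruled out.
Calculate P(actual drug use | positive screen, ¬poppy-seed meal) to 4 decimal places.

P(actual drug use | positive screen, ¬poppy-seed meal) ≈ 0.6545

For the numerator, keep only actual drug use=true terms: 0.57×0.21 = 0.119700
Denominator P(positive screen | ¬poppy-seed meal): 0.08×0.79 + 0.57×0.21 = 0.182900
P(actual drug use | positive screen, ¬poppy-seed meal) = 0.119700/0.182900 ≈ 0.6545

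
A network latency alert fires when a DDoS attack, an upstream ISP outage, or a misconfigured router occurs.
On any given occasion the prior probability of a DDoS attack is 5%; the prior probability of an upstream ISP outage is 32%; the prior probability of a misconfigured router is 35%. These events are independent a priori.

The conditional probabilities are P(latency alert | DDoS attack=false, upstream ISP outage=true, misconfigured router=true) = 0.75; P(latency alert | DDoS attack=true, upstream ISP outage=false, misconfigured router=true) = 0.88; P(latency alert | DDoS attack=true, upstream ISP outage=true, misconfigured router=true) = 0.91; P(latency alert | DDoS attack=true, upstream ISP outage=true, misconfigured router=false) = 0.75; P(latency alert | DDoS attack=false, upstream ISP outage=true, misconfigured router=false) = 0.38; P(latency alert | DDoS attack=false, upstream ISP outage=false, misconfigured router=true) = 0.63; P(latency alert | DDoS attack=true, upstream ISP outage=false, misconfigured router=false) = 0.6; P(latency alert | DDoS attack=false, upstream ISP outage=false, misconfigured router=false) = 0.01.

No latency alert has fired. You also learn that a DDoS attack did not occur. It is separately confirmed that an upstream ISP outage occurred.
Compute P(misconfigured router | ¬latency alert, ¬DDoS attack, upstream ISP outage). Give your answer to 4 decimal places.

P(misconfigured router | ¬latency alert, ¬DDoS attack, upstream ISP outage) ≈ 0.1784

P(¬latency alert | ¬DDoS attack, upstream ISP outage) = 0.62·0.65 + 0.25·0.35 = 0.403000 + 0.087500 = 0.490500
Restricting to configurations with misconfigured router present: 0.25·0.35 = 0.087500.
P(misconfigured router | ¬latency alert, ¬DDoS attack, upstream ISP outage) = 0.087500 / 0.490500 ≈ 0.1784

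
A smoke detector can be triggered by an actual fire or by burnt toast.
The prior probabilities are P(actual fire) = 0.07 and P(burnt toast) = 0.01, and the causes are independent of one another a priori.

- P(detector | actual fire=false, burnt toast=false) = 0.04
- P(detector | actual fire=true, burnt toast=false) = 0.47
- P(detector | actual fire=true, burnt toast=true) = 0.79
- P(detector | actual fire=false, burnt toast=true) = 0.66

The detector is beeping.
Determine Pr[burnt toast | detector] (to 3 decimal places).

P(detector) = 0.04·0.93·0.99 + 0.66·0.93·0.01 + 0.47·0.07·0.99 + 0.79·0.07·0.01 = 0.036828 + 0.006138 + 0.032571 + 0.000553 = 0.076090
Of this, 0.006691 comes from 0.006138 + 0.000553 (the burnt toast=true cases).
P(burnt toast | detector) = 0.006691 / 0.076090 ≈ 0.088

Pr[burnt toast | detector] ≈ 0.088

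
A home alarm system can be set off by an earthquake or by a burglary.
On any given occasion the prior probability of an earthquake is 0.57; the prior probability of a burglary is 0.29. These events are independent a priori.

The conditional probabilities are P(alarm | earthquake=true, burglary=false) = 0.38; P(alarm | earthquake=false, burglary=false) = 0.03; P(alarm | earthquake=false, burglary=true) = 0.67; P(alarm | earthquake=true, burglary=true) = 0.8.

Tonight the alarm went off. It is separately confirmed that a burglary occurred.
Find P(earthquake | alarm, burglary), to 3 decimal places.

P(earthquake | alarm, burglary) ≈ 0.613

Numerator (weight on configurations with earthquake): 0.8*0.57 = 0.456000
Normalizer over all consistent configurations: 0.67*0.43 + 0.8*0.57 = 0.744100
Posterior = 0.456000 / 0.744100 ≈ 0.613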